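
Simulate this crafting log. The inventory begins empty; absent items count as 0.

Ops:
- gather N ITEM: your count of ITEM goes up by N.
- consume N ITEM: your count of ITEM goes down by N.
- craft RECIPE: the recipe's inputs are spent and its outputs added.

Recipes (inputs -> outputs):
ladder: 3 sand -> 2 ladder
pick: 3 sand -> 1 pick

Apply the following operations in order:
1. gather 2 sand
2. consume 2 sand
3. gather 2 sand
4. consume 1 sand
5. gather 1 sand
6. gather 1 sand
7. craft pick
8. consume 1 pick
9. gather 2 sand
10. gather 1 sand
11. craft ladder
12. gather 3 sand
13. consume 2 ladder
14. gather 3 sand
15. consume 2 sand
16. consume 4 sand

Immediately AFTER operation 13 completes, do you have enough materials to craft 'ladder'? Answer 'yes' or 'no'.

Answer: yes

Derivation:
After 1 (gather 2 sand): sand=2
After 2 (consume 2 sand): (empty)
After 3 (gather 2 sand): sand=2
After 4 (consume 1 sand): sand=1
After 5 (gather 1 sand): sand=2
After 6 (gather 1 sand): sand=3
After 7 (craft pick): pick=1
After 8 (consume 1 pick): (empty)
After 9 (gather 2 sand): sand=2
After 10 (gather 1 sand): sand=3
After 11 (craft ladder): ladder=2
After 12 (gather 3 sand): ladder=2 sand=3
After 13 (consume 2 ladder): sand=3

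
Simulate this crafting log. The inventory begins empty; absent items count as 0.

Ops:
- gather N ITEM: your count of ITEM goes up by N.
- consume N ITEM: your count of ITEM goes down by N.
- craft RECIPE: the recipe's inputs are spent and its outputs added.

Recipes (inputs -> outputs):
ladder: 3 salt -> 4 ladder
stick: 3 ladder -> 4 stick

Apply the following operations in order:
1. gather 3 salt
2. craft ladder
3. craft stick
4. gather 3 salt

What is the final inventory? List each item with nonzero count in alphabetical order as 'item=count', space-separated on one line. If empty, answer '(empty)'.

Answer: ladder=1 salt=3 stick=4

Derivation:
After 1 (gather 3 salt): salt=3
After 2 (craft ladder): ladder=4
After 3 (craft stick): ladder=1 stick=4
After 4 (gather 3 salt): ladder=1 salt=3 stick=4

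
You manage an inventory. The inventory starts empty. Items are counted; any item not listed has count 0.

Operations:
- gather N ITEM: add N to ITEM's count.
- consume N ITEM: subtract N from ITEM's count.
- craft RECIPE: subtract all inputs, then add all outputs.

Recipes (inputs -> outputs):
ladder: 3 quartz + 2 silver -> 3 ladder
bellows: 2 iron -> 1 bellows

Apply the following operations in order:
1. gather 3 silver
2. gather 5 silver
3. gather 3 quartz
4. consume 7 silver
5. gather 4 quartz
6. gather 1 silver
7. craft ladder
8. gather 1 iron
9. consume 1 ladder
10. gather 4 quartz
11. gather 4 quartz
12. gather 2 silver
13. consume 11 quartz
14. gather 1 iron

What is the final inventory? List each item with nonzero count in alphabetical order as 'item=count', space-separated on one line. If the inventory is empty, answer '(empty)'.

Answer: iron=2 ladder=2 quartz=1 silver=2

Derivation:
After 1 (gather 3 silver): silver=3
After 2 (gather 5 silver): silver=8
After 3 (gather 3 quartz): quartz=3 silver=8
After 4 (consume 7 silver): quartz=3 silver=1
After 5 (gather 4 quartz): quartz=7 silver=1
After 6 (gather 1 silver): quartz=7 silver=2
After 7 (craft ladder): ladder=3 quartz=4
After 8 (gather 1 iron): iron=1 ladder=3 quartz=4
After 9 (consume 1 ladder): iron=1 ladder=2 quartz=4
After 10 (gather 4 quartz): iron=1 ladder=2 quartz=8
After 11 (gather 4 quartz): iron=1 ladder=2 quartz=12
After 12 (gather 2 silver): iron=1 ladder=2 quartz=12 silver=2
After 13 (consume 11 quartz): iron=1 ladder=2 quartz=1 silver=2
After 14 (gather 1 iron): iron=2 ladder=2 quartz=1 silver=2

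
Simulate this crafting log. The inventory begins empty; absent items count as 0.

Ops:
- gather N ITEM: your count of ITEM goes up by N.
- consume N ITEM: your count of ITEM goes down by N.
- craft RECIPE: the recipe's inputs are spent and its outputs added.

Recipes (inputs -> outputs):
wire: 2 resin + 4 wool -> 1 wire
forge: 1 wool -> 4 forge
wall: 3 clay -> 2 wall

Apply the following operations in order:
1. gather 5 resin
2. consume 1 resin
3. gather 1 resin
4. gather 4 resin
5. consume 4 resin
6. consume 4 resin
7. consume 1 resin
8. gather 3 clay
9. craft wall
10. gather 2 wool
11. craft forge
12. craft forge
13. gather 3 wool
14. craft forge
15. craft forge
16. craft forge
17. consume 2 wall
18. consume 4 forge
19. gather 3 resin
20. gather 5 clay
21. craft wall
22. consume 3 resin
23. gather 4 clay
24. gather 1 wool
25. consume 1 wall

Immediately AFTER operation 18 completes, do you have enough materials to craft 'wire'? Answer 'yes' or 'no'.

Answer: no

Derivation:
After 1 (gather 5 resin): resin=5
After 2 (consume 1 resin): resin=4
After 3 (gather 1 resin): resin=5
After 4 (gather 4 resin): resin=9
After 5 (consume 4 resin): resin=5
After 6 (consume 4 resin): resin=1
After 7 (consume 1 resin): (empty)
After 8 (gather 3 clay): clay=3
After 9 (craft wall): wall=2
After 10 (gather 2 wool): wall=2 wool=2
After 11 (craft forge): forge=4 wall=2 wool=1
After 12 (craft forge): forge=8 wall=2
After 13 (gather 3 wool): forge=8 wall=2 wool=3
After 14 (craft forge): forge=12 wall=2 wool=2
After 15 (craft forge): forge=16 wall=2 wool=1
After 16 (craft forge): forge=20 wall=2
After 17 (consume 2 wall): forge=20
After 18 (consume 4 forge): forge=16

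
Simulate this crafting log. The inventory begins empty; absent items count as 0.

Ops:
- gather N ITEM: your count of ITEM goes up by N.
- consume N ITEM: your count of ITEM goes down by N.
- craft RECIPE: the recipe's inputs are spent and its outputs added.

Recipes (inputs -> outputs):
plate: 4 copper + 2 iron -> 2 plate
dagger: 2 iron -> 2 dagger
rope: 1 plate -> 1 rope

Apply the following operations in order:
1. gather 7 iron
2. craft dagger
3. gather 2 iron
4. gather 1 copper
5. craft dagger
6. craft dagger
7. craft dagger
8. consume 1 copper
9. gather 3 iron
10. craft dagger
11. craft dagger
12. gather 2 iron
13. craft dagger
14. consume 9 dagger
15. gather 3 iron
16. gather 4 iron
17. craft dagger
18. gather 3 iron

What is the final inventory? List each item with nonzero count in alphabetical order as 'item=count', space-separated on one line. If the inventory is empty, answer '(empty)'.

Answer: dagger=7 iron=8

Derivation:
After 1 (gather 7 iron): iron=7
After 2 (craft dagger): dagger=2 iron=5
After 3 (gather 2 iron): dagger=2 iron=7
After 4 (gather 1 copper): copper=1 dagger=2 iron=7
After 5 (craft dagger): copper=1 dagger=4 iron=5
After 6 (craft dagger): copper=1 dagger=6 iron=3
After 7 (craft dagger): copper=1 dagger=8 iron=1
After 8 (consume 1 copper): dagger=8 iron=1
After 9 (gather 3 iron): dagger=8 iron=4
After 10 (craft dagger): dagger=10 iron=2
After 11 (craft dagger): dagger=12
After 12 (gather 2 iron): dagger=12 iron=2
After 13 (craft dagger): dagger=14
After 14 (consume 9 dagger): dagger=5
After 15 (gather 3 iron): dagger=5 iron=3
After 16 (gather 4 iron): dagger=5 iron=7
After 17 (craft dagger): dagger=7 iron=5
After 18 (gather 3 iron): dagger=7 iron=8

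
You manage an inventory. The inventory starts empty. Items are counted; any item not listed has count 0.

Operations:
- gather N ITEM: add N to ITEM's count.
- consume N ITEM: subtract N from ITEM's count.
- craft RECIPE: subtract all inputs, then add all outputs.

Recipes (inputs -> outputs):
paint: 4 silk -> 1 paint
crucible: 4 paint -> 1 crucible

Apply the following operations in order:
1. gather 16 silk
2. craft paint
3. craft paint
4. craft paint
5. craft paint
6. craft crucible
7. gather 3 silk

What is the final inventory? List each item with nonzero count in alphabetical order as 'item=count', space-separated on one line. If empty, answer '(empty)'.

Answer: crucible=1 silk=3

Derivation:
After 1 (gather 16 silk): silk=16
After 2 (craft paint): paint=1 silk=12
After 3 (craft paint): paint=2 silk=8
After 4 (craft paint): paint=3 silk=4
After 5 (craft paint): paint=4
After 6 (craft crucible): crucible=1
After 7 (gather 3 silk): crucible=1 silk=3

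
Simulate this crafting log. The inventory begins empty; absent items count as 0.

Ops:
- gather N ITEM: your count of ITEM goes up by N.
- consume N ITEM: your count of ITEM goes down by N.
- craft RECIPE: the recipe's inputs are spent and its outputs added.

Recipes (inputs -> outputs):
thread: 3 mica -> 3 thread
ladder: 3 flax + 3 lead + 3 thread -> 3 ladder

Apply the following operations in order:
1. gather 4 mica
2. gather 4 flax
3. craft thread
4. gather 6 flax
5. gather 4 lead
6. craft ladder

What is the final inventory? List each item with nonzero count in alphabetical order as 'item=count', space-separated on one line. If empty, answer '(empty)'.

After 1 (gather 4 mica): mica=4
After 2 (gather 4 flax): flax=4 mica=4
After 3 (craft thread): flax=4 mica=1 thread=3
After 4 (gather 6 flax): flax=10 mica=1 thread=3
After 5 (gather 4 lead): flax=10 lead=4 mica=1 thread=3
After 6 (craft ladder): flax=7 ladder=3 lead=1 mica=1

Answer: flax=7 ladder=3 lead=1 mica=1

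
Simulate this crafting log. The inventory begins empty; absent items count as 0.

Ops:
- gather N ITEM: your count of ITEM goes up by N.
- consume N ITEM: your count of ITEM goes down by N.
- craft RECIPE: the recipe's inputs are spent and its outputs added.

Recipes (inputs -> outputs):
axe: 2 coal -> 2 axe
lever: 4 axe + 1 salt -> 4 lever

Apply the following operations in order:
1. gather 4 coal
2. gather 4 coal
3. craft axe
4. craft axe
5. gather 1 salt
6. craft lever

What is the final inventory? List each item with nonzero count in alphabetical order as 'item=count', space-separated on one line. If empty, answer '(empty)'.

After 1 (gather 4 coal): coal=4
After 2 (gather 4 coal): coal=8
After 3 (craft axe): axe=2 coal=6
After 4 (craft axe): axe=4 coal=4
After 5 (gather 1 salt): axe=4 coal=4 salt=1
After 6 (craft lever): coal=4 lever=4

Answer: coal=4 lever=4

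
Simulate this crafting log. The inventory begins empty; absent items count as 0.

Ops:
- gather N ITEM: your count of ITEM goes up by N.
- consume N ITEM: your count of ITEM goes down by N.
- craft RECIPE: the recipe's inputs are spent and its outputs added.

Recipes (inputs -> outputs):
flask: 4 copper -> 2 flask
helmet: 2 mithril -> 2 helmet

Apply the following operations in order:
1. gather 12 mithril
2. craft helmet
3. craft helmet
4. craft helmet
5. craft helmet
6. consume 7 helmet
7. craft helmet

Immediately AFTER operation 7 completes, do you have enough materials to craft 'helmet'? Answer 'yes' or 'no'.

Answer: yes

Derivation:
After 1 (gather 12 mithril): mithril=12
After 2 (craft helmet): helmet=2 mithril=10
After 3 (craft helmet): helmet=4 mithril=8
After 4 (craft helmet): helmet=6 mithril=6
After 5 (craft helmet): helmet=8 mithril=4
After 6 (consume 7 helmet): helmet=1 mithril=4
After 7 (craft helmet): helmet=3 mithril=2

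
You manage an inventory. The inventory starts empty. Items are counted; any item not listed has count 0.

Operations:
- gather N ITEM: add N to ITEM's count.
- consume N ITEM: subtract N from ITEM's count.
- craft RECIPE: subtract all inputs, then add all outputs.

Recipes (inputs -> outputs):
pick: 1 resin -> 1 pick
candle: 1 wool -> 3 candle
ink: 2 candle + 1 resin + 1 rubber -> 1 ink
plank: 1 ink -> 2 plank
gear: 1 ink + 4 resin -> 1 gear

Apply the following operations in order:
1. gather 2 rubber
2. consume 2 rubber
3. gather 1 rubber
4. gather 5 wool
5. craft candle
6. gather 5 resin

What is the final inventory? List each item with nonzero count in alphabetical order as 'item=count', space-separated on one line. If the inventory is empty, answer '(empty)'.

After 1 (gather 2 rubber): rubber=2
After 2 (consume 2 rubber): (empty)
After 3 (gather 1 rubber): rubber=1
After 4 (gather 5 wool): rubber=1 wool=5
After 5 (craft candle): candle=3 rubber=1 wool=4
After 6 (gather 5 resin): candle=3 resin=5 rubber=1 wool=4

Answer: candle=3 resin=5 rubber=1 wool=4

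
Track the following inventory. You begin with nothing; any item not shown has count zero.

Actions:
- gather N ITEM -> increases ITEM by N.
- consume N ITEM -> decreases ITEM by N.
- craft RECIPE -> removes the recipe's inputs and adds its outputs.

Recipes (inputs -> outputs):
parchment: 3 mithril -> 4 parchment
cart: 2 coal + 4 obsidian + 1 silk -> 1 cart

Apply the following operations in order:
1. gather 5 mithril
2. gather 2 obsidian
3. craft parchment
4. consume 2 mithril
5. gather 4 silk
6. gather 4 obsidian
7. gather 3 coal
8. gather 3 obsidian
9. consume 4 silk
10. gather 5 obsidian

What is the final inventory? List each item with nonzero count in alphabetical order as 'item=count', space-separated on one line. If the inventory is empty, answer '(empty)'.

After 1 (gather 5 mithril): mithril=5
After 2 (gather 2 obsidian): mithril=5 obsidian=2
After 3 (craft parchment): mithril=2 obsidian=2 parchment=4
After 4 (consume 2 mithril): obsidian=2 parchment=4
After 5 (gather 4 silk): obsidian=2 parchment=4 silk=4
After 6 (gather 4 obsidian): obsidian=6 parchment=4 silk=4
After 7 (gather 3 coal): coal=3 obsidian=6 parchment=4 silk=4
After 8 (gather 3 obsidian): coal=3 obsidian=9 parchment=4 silk=4
After 9 (consume 4 silk): coal=3 obsidian=9 parchment=4
After 10 (gather 5 obsidian): coal=3 obsidian=14 parchment=4

Answer: coal=3 obsidian=14 parchment=4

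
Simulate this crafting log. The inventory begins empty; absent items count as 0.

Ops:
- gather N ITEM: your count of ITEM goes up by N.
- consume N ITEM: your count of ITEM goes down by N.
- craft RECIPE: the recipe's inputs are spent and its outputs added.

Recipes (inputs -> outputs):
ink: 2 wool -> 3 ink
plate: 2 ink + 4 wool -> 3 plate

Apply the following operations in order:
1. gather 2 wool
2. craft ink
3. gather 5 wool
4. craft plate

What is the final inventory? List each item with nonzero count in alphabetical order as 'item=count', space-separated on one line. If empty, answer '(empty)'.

Answer: ink=1 plate=3 wool=1

Derivation:
After 1 (gather 2 wool): wool=2
After 2 (craft ink): ink=3
After 3 (gather 5 wool): ink=3 wool=5
After 4 (craft plate): ink=1 plate=3 wool=1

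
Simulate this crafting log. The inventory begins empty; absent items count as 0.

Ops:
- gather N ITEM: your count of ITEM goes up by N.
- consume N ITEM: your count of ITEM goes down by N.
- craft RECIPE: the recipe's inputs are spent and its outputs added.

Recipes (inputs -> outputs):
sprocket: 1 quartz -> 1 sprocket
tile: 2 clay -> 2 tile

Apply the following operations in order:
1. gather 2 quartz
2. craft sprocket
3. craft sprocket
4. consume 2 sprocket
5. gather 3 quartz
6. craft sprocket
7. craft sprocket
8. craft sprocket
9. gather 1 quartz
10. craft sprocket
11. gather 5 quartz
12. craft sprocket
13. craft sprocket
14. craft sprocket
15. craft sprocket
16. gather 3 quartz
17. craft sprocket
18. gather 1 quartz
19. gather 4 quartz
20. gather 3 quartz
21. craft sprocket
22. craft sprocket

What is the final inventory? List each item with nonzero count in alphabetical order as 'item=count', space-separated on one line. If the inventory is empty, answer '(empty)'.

Answer: quartz=9 sprocket=11

Derivation:
After 1 (gather 2 quartz): quartz=2
After 2 (craft sprocket): quartz=1 sprocket=1
After 3 (craft sprocket): sprocket=2
After 4 (consume 2 sprocket): (empty)
After 5 (gather 3 quartz): quartz=3
After 6 (craft sprocket): quartz=2 sprocket=1
After 7 (craft sprocket): quartz=1 sprocket=2
After 8 (craft sprocket): sprocket=3
After 9 (gather 1 quartz): quartz=1 sprocket=3
After 10 (craft sprocket): sprocket=4
After 11 (gather 5 quartz): quartz=5 sprocket=4
After 12 (craft sprocket): quartz=4 sprocket=5
After 13 (craft sprocket): quartz=3 sprocket=6
After 14 (craft sprocket): quartz=2 sprocket=7
After 15 (craft sprocket): quartz=1 sprocket=8
After 16 (gather 3 quartz): quartz=4 sprocket=8
After 17 (craft sprocket): quartz=3 sprocket=9
After 18 (gather 1 quartz): quartz=4 sprocket=9
After 19 (gather 4 quartz): quartz=8 sprocket=9
After 20 (gather 3 quartz): quartz=11 sprocket=9
After 21 (craft sprocket): quartz=10 sprocket=10
After 22 (craft sprocket): quartz=9 sprocket=11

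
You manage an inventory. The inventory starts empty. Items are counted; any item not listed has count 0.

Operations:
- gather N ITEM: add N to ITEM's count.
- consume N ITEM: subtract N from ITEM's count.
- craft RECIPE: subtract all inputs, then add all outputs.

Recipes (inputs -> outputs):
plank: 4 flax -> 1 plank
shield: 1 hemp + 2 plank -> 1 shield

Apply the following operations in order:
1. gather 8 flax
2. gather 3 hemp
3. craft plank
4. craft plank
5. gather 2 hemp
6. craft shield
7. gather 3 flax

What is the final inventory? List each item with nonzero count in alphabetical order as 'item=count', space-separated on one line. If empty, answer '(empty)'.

After 1 (gather 8 flax): flax=8
After 2 (gather 3 hemp): flax=8 hemp=3
After 3 (craft plank): flax=4 hemp=3 plank=1
After 4 (craft plank): hemp=3 plank=2
After 5 (gather 2 hemp): hemp=5 plank=2
After 6 (craft shield): hemp=4 shield=1
After 7 (gather 3 flax): flax=3 hemp=4 shield=1

Answer: flax=3 hemp=4 shield=1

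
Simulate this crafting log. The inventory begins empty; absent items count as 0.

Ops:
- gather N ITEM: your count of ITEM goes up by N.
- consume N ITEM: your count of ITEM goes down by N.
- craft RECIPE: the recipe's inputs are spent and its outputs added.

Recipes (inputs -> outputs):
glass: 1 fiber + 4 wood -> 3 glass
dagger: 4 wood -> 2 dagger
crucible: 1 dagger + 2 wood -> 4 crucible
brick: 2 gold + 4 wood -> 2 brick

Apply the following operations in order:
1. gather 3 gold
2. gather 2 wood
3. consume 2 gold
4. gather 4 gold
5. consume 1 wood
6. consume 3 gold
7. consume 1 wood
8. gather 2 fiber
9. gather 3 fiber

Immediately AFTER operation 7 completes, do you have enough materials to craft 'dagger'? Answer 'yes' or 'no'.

After 1 (gather 3 gold): gold=3
After 2 (gather 2 wood): gold=3 wood=2
After 3 (consume 2 gold): gold=1 wood=2
After 4 (gather 4 gold): gold=5 wood=2
After 5 (consume 1 wood): gold=5 wood=1
After 6 (consume 3 gold): gold=2 wood=1
After 7 (consume 1 wood): gold=2

Answer: no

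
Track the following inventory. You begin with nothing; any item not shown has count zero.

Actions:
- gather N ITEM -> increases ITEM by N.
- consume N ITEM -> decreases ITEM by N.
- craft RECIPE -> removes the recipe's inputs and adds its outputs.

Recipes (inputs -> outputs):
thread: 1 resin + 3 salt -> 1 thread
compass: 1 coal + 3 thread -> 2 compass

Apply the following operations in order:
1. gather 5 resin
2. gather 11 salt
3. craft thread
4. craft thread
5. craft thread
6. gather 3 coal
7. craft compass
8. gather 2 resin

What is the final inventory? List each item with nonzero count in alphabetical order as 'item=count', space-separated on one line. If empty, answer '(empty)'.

After 1 (gather 5 resin): resin=5
After 2 (gather 11 salt): resin=5 salt=11
After 3 (craft thread): resin=4 salt=8 thread=1
After 4 (craft thread): resin=3 salt=5 thread=2
After 5 (craft thread): resin=2 salt=2 thread=3
After 6 (gather 3 coal): coal=3 resin=2 salt=2 thread=3
After 7 (craft compass): coal=2 compass=2 resin=2 salt=2
After 8 (gather 2 resin): coal=2 compass=2 resin=4 salt=2

Answer: coal=2 compass=2 resin=4 salt=2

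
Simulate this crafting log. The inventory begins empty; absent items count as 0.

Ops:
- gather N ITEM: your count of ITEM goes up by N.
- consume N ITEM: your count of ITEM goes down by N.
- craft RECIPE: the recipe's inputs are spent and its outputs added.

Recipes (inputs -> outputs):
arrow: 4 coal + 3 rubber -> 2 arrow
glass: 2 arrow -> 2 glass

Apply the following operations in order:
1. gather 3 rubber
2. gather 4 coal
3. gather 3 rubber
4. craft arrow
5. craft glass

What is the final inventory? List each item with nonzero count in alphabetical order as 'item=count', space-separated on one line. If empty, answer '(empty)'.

Answer: glass=2 rubber=3

Derivation:
After 1 (gather 3 rubber): rubber=3
After 2 (gather 4 coal): coal=4 rubber=3
After 3 (gather 3 rubber): coal=4 rubber=6
After 4 (craft arrow): arrow=2 rubber=3
After 5 (craft glass): glass=2 rubber=3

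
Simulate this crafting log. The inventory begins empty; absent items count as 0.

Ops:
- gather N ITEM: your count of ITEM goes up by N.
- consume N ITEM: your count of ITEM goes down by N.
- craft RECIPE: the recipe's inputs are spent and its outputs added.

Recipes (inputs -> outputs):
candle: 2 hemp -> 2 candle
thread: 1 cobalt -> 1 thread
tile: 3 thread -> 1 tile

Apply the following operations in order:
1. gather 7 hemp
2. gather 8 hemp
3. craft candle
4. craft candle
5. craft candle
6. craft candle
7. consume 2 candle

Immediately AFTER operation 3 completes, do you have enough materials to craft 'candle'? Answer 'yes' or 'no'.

After 1 (gather 7 hemp): hemp=7
After 2 (gather 8 hemp): hemp=15
After 3 (craft candle): candle=2 hemp=13

Answer: yes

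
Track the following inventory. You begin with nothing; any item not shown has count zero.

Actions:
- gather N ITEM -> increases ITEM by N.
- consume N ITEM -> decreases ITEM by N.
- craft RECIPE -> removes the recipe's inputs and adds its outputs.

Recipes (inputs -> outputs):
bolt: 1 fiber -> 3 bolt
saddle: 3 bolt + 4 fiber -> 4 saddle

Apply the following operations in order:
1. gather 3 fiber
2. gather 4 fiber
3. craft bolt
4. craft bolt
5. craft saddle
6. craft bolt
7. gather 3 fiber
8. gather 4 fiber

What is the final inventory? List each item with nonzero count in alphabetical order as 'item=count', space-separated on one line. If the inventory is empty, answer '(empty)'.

After 1 (gather 3 fiber): fiber=3
After 2 (gather 4 fiber): fiber=7
After 3 (craft bolt): bolt=3 fiber=6
After 4 (craft bolt): bolt=6 fiber=5
After 5 (craft saddle): bolt=3 fiber=1 saddle=4
After 6 (craft bolt): bolt=6 saddle=4
After 7 (gather 3 fiber): bolt=6 fiber=3 saddle=4
After 8 (gather 4 fiber): bolt=6 fiber=7 saddle=4

Answer: bolt=6 fiber=7 saddle=4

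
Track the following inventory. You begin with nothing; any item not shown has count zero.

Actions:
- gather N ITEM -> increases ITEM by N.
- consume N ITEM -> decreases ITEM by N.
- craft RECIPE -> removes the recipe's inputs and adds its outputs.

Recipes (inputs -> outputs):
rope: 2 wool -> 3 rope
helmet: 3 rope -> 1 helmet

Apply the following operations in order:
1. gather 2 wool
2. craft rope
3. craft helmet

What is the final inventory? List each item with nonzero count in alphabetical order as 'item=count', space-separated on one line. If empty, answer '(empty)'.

Answer: helmet=1

Derivation:
After 1 (gather 2 wool): wool=2
After 2 (craft rope): rope=3
After 3 (craft helmet): helmet=1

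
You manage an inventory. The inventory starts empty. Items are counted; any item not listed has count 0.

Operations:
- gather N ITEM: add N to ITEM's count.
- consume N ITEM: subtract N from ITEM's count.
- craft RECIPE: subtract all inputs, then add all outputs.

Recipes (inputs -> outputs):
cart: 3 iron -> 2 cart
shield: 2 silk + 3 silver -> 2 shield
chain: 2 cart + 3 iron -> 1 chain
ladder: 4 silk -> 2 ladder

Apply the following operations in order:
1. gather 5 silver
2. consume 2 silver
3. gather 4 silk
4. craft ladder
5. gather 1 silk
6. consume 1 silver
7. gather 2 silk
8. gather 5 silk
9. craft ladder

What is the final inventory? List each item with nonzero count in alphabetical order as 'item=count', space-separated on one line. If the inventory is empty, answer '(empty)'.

Answer: ladder=4 silk=4 silver=2

Derivation:
After 1 (gather 5 silver): silver=5
After 2 (consume 2 silver): silver=3
After 3 (gather 4 silk): silk=4 silver=3
After 4 (craft ladder): ladder=2 silver=3
After 5 (gather 1 silk): ladder=2 silk=1 silver=3
After 6 (consume 1 silver): ladder=2 silk=1 silver=2
After 7 (gather 2 silk): ladder=2 silk=3 silver=2
After 8 (gather 5 silk): ladder=2 silk=8 silver=2
After 9 (craft ladder): ladder=4 silk=4 silver=2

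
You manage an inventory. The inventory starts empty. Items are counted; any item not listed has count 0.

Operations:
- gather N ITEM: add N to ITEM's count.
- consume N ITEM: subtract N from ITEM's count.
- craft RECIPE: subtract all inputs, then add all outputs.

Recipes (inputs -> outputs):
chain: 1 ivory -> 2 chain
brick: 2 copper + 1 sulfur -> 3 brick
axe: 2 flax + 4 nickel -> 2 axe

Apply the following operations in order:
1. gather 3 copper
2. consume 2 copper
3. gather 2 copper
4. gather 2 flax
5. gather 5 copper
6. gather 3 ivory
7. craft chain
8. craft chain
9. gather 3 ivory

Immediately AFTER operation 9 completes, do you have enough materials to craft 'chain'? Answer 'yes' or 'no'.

Answer: yes

Derivation:
After 1 (gather 3 copper): copper=3
After 2 (consume 2 copper): copper=1
After 3 (gather 2 copper): copper=3
After 4 (gather 2 flax): copper=3 flax=2
After 5 (gather 5 copper): copper=8 flax=2
After 6 (gather 3 ivory): copper=8 flax=2 ivory=3
After 7 (craft chain): chain=2 copper=8 flax=2 ivory=2
After 8 (craft chain): chain=4 copper=8 flax=2 ivory=1
After 9 (gather 3 ivory): chain=4 copper=8 flax=2 ivory=4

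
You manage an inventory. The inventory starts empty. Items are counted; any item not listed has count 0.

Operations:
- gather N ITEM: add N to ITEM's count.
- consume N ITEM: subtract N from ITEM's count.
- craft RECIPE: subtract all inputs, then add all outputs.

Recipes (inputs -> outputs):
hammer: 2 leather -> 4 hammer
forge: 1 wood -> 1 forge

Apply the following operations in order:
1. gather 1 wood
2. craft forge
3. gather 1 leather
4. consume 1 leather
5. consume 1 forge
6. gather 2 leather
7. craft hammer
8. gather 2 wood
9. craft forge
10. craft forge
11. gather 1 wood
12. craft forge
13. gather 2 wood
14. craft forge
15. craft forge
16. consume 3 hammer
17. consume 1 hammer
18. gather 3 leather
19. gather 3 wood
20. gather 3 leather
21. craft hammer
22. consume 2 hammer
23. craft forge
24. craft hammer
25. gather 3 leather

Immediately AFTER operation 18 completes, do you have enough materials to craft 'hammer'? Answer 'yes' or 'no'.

After 1 (gather 1 wood): wood=1
After 2 (craft forge): forge=1
After 3 (gather 1 leather): forge=1 leather=1
After 4 (consume 1 leather): forge=1
After 5 (consume 1 forge): (empty)
After 6 (gather 2 leather): leather=2
After 7 (craft hammer): hammer=4
After 8 (gather 2 wood): hammer=4 wood=2
After 9 (craft forge): forge=1 hammer=4 wood=1
After 10 (craft forge): forge=2 hammer=4
After 11 (gather 1 wood): forge=2 hammer=4 wood=1
After 12 (craft forge): forge=3 hammer=4
After 13 (gather 2 wood): forge=3 hammer=4 wood=2
After 14 (craft forge): forge=4 hammer=4 wood=1
After 15 (craft forge): forge=5 hammer=4
After 16 (consume 3 hammer): forge=5 hammer=1
After 17 (consume 1 hammer): forge=5
After 18 (gather 3 leather): forge=5 leather=3

Answer: yes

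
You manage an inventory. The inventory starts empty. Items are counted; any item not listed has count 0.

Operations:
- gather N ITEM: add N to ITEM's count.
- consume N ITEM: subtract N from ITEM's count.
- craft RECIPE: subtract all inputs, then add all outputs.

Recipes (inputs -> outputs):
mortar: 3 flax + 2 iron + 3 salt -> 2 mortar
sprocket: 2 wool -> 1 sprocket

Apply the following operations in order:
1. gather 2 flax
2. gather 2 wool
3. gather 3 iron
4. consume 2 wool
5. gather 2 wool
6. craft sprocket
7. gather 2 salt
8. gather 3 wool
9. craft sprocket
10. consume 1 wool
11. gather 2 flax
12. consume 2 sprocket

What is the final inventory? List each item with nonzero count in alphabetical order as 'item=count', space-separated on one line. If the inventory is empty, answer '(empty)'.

Answer: flax=4 iron=3 salt=2

Derivation:
After 1 (gather 2 flax): flax=2
After 2 (gather 2 wool): flax=2 wool=2
After 3 (gather 3 iron): flax=2 iron=3 wool=2
After 4 (consume 2 wool): flax=2 iron=3
After 5 (gather 2 wool): flax=2 iron=3 wool=2
After 6 (craft sprocket): flax=2 iron=3 sprocket=1
After 7 (gather 2 salt): flax=2 iron=3 salt=2 sprocket=1
After 8 (gather 3 wool): flax=2 iron=3 salt=2 sprocket=1 wool=3
After 9 (craft sprocket): flax=2 iron=3 salt=2 sprocket=2 wool=1
After 10 (consume 1 wool): flax=2 iron=3 salt=2 sprocket=2
After 11 (gather 2 flax): flax=4 iron=3 salt=2 sprocket=2
After 12 (consume 2 sprocket): flax=4 iron=3 salt=2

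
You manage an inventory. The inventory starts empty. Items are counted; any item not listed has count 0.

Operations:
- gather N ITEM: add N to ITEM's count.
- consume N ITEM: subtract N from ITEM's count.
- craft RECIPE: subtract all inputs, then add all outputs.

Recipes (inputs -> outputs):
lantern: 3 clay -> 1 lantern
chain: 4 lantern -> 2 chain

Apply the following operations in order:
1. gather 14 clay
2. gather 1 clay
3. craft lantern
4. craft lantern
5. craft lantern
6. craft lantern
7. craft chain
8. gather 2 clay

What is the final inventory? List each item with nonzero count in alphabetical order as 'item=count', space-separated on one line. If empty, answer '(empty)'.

After 1 (gather 14 clay): clay=14
After 2 (gather 1 clay): clay=15
After 3 (craft lantern): clay=12 lantern=1
After 4 (craft lantern): clay=9 lantern=2
After 5 (craft lantern): clay=6 lantern=3
After 6 (craft lantern): clay=3 lantern=4
After 7 (craft chain): chain=2 clay=3
After 8 (gather 2 clay): chain=2 clay=5

Answer: chain=2 clay=5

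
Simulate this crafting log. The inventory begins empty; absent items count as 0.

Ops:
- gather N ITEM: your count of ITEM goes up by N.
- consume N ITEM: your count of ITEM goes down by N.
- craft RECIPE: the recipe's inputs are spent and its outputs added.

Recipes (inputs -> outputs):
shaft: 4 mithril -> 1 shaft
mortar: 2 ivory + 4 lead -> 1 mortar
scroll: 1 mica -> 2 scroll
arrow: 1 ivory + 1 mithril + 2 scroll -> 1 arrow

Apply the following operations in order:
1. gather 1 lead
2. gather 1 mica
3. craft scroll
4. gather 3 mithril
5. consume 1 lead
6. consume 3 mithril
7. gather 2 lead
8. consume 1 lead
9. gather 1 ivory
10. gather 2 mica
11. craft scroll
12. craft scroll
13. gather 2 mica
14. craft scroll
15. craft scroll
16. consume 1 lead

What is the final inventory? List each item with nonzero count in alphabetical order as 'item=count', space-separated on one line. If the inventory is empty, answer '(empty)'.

Answer: ivory=1 scroll=10

Derivation:
After 1 (gather 1 lead): lead=1
After 2 (gather 1 mica): lead=1 mica=1
After 3 (craft scroll): lead=1 scroll=2
After 4 (gather 3 mithril): lead=1 mithril=3 scroll=2
After 5 (consume 1 lead): mithril=3 scroll=2
After 6 (consume 3 mithril): scroll=2
After 7 (gather 2 lead): lead=2 scroll=2
After 8 (consume 1 lead): lead=1 scroll=2
After 9 (gather 1 ivory): ivory=1 lead=1 scroll=2
After 10 (gather 2 mica): ivory=1 lead=1 mica=2 scroll=2
After 11 (craft scroll): ivory=1 lead=1 mica=1 scroll=4
After 12 (craft scroll): ivory=1 lead=1 scroll=6
After 13 (gather 2 mica): ivory=1 lead=1 mica=2 scroll=6
After 14 (craft scroll): ivory=1 lead=1 mica=1 scroll=8
After 15 (craft scroll): ivory=1 lead=1 scroll=10
After 16 (consume 1 lead): ivory=1 scroll=10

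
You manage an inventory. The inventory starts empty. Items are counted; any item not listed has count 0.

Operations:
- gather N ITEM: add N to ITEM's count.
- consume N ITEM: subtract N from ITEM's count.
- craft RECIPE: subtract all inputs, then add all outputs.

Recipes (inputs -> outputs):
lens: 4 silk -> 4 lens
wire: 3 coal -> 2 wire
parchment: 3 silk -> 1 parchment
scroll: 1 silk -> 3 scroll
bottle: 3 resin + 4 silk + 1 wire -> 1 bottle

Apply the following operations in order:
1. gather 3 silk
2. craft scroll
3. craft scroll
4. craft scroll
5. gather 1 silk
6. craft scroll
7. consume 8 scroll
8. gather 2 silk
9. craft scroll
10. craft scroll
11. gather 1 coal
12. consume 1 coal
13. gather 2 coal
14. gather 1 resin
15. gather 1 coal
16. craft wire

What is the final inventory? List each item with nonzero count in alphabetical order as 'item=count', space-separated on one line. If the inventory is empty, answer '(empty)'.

Answer: resin=1 scroll=10 wire=2

Derivation:
After 1 (gather 3 silk): silk=3
After 2 (craft scroll): scroll=3 silk=2
After 3 (craft scroll): scroll=6 silk=1
After 4 (craft scroll): scroll=9
After 5 (gather 1 silk): scroll=9 silk=1
After 6 (craft scroll): scroll=12
After 7 (consume 8 scroll): scroll=4
After 8 (gather 2 silk): scroll=4 silk=2
After 9 (craft scroll): scroll=7 silk=1
After 10 (craft scroll): scroll=10
After 11 (gather 1 coal): coal=1 scroll=10
After 12 (consume 1 coal): scroll=10
After 13 (gather 2 coal): coal=2 scroll=10
After 14 (gather 1 resin): coal=2 resin=1 scroll=10
After 15 (gather 1 coal): coal=3 resin=1 scroll=10
After 16 (craft wire): resin=1 scroll=10 wire=2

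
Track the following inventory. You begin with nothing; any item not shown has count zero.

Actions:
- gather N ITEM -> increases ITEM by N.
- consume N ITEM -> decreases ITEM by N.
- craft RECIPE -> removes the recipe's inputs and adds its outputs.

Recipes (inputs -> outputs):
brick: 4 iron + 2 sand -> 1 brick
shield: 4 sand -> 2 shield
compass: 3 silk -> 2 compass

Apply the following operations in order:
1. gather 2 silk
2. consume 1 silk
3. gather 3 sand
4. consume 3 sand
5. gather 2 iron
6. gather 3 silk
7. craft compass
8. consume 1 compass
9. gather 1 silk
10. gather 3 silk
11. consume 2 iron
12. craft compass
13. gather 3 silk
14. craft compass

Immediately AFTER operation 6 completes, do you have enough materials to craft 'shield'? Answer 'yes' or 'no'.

Answer: no

Derivation:
After 1 (gather 2 silk): silk=2
After 2 (consume 1 silk): silk=1
After 3 (gather 3 sand): sand=3 silk=1
After 4 (consume 3 sand): silk=1
After 5 (gather 2 iron): iron=2 silk=1
After 6 (gather 3 silk): iron=2 silk=4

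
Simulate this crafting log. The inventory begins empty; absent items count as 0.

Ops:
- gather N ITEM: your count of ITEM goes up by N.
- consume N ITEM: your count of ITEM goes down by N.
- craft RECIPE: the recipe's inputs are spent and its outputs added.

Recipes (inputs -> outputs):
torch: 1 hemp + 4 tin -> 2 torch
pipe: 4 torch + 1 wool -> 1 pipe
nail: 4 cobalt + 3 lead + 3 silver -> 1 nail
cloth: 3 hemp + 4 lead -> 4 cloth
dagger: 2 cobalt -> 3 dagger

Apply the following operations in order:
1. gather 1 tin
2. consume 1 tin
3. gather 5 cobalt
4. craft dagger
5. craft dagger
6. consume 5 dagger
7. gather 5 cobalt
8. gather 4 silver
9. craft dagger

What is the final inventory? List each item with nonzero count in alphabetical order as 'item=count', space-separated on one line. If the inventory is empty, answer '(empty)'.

After 1 (gather 1 tin): tin=1
After 2 (consume 1 tin): (empty)
After 3 (gather 5 cobalt): cobalt=5
After 4 (craft dagger): cobalt=3 dagger=3
After 5 (craft dagger): cobalt=1 dagger=6
After 6 (consume 5 dagger): cobalt=1 dagger=1
After 7 (gather 5 cobalt): cobalt=6 dagger=1
After 8 (gather 4 silver): cobalt=6 dagger=1 silver=4
After 9 (craft dagger): cobalt=4 dagger=4 silver=4

Answer: cobalt=4 dagger=4 silver=4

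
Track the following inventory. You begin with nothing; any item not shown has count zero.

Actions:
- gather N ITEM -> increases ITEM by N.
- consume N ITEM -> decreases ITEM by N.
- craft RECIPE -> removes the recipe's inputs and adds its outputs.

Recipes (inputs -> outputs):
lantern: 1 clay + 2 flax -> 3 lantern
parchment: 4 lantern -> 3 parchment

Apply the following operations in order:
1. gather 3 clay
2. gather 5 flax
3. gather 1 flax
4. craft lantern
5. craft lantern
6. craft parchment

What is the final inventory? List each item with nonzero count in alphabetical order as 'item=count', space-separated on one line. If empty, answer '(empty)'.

Answer: clay=1 flax=2 lantern=2 parchment=3

Derivation:
After 1 (gather 3 clay): clay=3
After 2 (gather 5 flax): clay=3 flax=5
After 3 (gather 1 flax): clay=3 flax=6
After 4 (craft lantern): clay=2 flax=4 lantern=3
After 5 (craft lantern): clay=1 flax=2 lantern=6
After 6 (craft parchment): clay=1 flax=2 lantern=2 parchment=3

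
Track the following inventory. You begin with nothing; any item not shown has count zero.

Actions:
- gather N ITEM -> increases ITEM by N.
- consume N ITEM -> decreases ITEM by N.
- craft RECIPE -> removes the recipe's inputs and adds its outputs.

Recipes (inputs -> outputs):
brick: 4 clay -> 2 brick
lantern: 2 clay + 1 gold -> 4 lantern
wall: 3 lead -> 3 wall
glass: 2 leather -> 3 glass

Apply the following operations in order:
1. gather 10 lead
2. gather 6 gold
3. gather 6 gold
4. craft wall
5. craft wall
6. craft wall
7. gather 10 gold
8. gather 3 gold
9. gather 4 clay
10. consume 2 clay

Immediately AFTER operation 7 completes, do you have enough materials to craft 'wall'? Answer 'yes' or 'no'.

Answer: no

Derivation:
After 1 (gather 10 lead): lead=10
After 2 (gather 6 gold): gold=6 lead=10
After 3 (gather 6 gold): gold=12 lead=10
After 4 (craft wall): gold=12 lead=7 wall=3
After 5 (craft wall): gold=12 lead=4 wall=6
After 6 (craft wall): gold=12 lead=1 wall=9
After 7 (gather 10 gold): gold=22 lead=1 wall=9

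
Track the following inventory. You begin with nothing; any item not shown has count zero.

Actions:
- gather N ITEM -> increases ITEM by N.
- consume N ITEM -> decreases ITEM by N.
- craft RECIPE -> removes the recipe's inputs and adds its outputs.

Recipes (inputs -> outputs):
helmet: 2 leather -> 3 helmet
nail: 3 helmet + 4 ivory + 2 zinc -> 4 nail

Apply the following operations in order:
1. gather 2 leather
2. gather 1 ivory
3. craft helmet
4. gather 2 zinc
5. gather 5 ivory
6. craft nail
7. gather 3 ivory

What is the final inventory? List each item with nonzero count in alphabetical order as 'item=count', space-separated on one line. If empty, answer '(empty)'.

After 1 (gather 2 leather): leather=2
After 2 (gather 1 ivory): ivory=1 leather=2
After 3 (craft helmet): helmet=3 ivory=1
After 4 (gather 2 zinc): helmet=3 ivory=1 zinc=2
After 5 (gather 5 ivory): helmet=3 ivory=6 zinc=2
After 6 (craft nail): ivory=2 nail=4
After 7 (gather 3 ivory): ivory=5 nail=4

Answer: ivory=5 nail=4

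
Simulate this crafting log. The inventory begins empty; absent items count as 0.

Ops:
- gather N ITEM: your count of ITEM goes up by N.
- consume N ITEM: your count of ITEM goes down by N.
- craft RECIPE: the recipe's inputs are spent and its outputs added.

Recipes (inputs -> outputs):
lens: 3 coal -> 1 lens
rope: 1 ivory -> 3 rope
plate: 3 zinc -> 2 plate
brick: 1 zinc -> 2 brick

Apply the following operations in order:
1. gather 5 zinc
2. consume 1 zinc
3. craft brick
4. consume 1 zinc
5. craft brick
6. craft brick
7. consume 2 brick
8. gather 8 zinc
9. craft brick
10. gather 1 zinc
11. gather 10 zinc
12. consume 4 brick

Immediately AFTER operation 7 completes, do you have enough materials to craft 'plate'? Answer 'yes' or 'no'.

After 1 (gather 5 zinc): zinc=5
After 2 (consume 1 zinc): zinc=4
After 3 (craft brick): brick=2 zinc=3
After 4 (consume 1 zinc): brick=2 zinc=2
After 5 (craft brick): brick=4 zinc=1
After 6 (craft brick): brick=6
After 7 (consume 2 brick): brick=4

Answer: no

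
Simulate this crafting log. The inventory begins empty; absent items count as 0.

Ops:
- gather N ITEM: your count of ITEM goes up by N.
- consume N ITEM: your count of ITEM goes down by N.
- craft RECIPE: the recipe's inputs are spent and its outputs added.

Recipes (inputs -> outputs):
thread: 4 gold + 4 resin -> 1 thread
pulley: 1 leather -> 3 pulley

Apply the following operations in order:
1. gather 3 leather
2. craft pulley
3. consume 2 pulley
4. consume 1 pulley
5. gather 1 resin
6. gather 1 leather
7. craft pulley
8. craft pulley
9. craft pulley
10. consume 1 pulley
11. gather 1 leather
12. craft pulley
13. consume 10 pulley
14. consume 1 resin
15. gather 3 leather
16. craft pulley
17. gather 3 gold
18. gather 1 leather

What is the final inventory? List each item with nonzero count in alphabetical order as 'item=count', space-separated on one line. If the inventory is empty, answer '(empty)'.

Answer: gold=3 leather=3 pulley=4

Derivation:
After 1 (gather 3 leather): leather=3
After 2 (craft pulley): leather=2 pulley=3
After 3 (consume 2 pulley): leather=2 pulley=1
After 4 (consume 1 pulley): leather=2
After 5 (gather 1 resin): leather=2 resin=1
After 6 (gather 1 leather): leather=3 resin=1
After 7 (craft pulley): leather=2 pulley=3 resin=1
After 8 (craft pulley): leather=1 pulley=6 resin=1
After 9 (craft pulley): pulley=9 resin=1
After 10 (consume 1 pulley): pulley=8 resin=1
After 11 (gather 1 leather): leather=1 pulley=8 resin=1
After 12 (craft pulley): pulley=11 resin=1
After 13 (consume 10 pulley): pulley=1 resin=1
After 14 (consume 1 resin): pulley=1
After 15 (gather 3 leather): leather=3 pulley=1
After 16 (craft pulley): leather=2 pulley=4
After 17 (gather 3 gold): gold=3 leather=2 pulley=4
After 18 (gather 1 leather): gold=3 leather=3 pulley=4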